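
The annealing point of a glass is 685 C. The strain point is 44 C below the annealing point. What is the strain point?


Strain point = annealing point - difference:
  T_strain = 685 - 44 = 641 C

641 C


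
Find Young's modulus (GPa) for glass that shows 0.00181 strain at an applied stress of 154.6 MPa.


Young's modulus: E = stress / strain
  E = 154.6 MPa / 0.00181 = 85414.36 MPa
Convert to GPa: 85414.36 / 1000 = 85.41 GPa

85.41 GPa


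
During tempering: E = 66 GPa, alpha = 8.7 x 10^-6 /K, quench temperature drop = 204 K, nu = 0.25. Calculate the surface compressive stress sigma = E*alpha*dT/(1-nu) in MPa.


Tempering stress: sigma = E * alpha * dT / (1 - nu)
  E (MPa) = 66 * 1000 = 66000
  Numerator = 66000 * (8.7 x 10^-6) * 204 = 117.1368
  Denominator = 1 - 0.25 = 0.75
  sigma = 117.1368 / 0.75 = 156.2 MPa

156.2 MPa


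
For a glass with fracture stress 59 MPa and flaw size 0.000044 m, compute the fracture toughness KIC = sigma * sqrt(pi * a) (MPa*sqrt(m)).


Fracture toughness: KIC = sigma * sqrt(pi * a)
  pi * a = pi * 0.000044 = 0.00013823
  sqrt(pi * a) = 0.011757
  KIC = 59 * 0.011757 = 0.694 MPa*sqrt(m)

0.694 MPa*sqrt(m)


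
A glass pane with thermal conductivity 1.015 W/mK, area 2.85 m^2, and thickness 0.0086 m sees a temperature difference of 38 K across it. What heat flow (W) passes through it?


Fourier's law: Q = k * A * dT / t
  Q = 1.015 * 2.85 * 38 / 0.0086
  Q = 109.9245 / 0.0086 = 12781.9 W

12781.9 W


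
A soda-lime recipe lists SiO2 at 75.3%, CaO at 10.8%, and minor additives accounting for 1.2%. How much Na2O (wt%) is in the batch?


Pieces sum to 100%:
  Na2O = 100 - (SiO2 + CaO + others)
  Na2O = 100 - (75.3 + 10.8 + 1.2) = 12.7%

12.7%


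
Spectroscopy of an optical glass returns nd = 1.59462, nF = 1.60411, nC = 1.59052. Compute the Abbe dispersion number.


Abbe number formula: Vd = (nd - 1) / (nF - nC)
  nd - 1 = 1.59462 - 1 = 0.59462
  nF - nC = 1.60411 - 1.59052 = 0.01359
  Vd = 0.59462 / 0.01359 = 43.75

43.75


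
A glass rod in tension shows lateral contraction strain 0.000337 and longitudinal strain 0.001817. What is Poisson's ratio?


Poisson's ratio: nu = lateral strain / axial strain
  nu = 0.000337 / 0.001817 = 0.1855

0.1855


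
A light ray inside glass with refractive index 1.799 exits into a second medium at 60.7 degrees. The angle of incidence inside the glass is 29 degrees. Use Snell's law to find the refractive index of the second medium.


Apply Snell's law: n1 * sin(theta1) = n2 * sin(theta2)
  n2 = n1 * sin(theta1) / sin(theta2)
  sin(29) = 0.48481
  sin(60.7) = 0.872069
  n2 = 1.799 * 0.48481 / 0.872069 = 1.0001

1.0001


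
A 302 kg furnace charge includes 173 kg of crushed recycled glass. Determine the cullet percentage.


Cullet ratio = (cullet mass / total batch mass) * 100
  Ratio = 173 / 302 * 100 = 57.28%

57.28%


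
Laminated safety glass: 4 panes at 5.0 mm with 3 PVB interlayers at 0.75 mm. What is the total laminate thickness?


Total thickness = glass contribution + PVB contribution
  Glass: 4 * 5.0 = 20.0 mm
  PVB: 3 * 0.75 = 2.25 mm
  Total = 20.0 + 2.25 = 22.25 mm

22.25 mm


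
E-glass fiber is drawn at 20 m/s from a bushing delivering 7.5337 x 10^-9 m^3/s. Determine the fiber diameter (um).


Cross-sectional area from continuity:
  A = Q / v = 7.5337 x 10^-9 / 20 = 3.76685 x 10^-10 m^2
Diameter from circular cross-section:
  d = sqrt(4A / pi) * 10^6 (m -> um)
  d = sqrt(4 * 3.76685 x 10^-10 / pi) * 10^6 = 21.9 um

21.9 um


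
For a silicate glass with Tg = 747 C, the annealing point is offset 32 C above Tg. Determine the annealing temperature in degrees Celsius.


The annealing temperature is Tg plus the offset:
  T_anneal = 747 + 32 = 779 C

779 C


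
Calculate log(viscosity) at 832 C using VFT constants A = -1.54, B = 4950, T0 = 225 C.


VFT equation: log(eta) = A + B / (T - T0)
  T - T0 = 832 - 225 = 607
  B / (T - T0) = 4950 / 607 = 8.155
  log(eta) = -1.54 + 8.155 = 6.615

6.615


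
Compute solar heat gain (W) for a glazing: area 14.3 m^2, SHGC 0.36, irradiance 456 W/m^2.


Solar heat gain: Q = Area * SHGC * Irradiance
  Q = 14.3 * 0.36 * 456 = 2347.5 W

2347.5 W


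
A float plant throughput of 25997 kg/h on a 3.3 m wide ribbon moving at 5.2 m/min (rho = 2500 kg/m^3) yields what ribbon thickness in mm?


Ribbon cross-section from mass balance:
  Volume rate = throughput / density = 25997 / 2500 = 10.3988 m^3/h
  thickness = volume rate / (speed * 60 * width), i.e.
  thickness = throughput / (60 * speed * width * density) * 1000
  thickness = 25997 / (60 * 5.2 * 3.3 * 2500) * 1000 = 10.1 mm

10.1 mm


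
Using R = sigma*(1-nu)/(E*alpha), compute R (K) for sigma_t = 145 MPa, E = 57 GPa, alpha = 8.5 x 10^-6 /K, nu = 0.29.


Thermal shock resistance: R = sigma * (1 - nu) / (E * alpha)
  Numerator = 145 * (1 - 0.29) = 102.95
  Denominator = 57 * 1000 * (8.5 x 10^-6) = 0.4845
  R = 102.95 / 0.4845 = 212.5 K

212.5 K


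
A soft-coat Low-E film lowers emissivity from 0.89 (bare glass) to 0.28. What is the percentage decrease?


Percentage reduction = (1 - coated/uncoated) * 100
  Ratio = 0.28 / 0.89 = 0.3146
  Reduction = (1 - 0.3146) * 100 = 68.5%

68.5%


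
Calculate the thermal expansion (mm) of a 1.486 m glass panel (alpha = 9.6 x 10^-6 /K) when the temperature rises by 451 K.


Thermal expansion formula: dL = alpha * L0 * dT
  dL = (9.6 x 10^-6) * 1.486 * 451 = 0.00643379 m
Convert to mm: 0.00643379 * 1000 = 6.4338 mm

6.4338 mm


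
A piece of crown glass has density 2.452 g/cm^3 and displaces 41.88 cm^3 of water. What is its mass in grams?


Rearrange rho = m / V:
  m = rho * V
  m = 2.452 * 41.88 = 102.69 g

102.69 g


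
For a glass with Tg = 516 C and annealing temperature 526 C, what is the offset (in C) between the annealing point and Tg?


Offset = T_anneal - Tg:
  offset = 526 - 516 = 10 C

10 C


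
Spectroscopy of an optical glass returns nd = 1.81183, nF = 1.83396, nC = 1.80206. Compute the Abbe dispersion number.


Abbe number formula: Vd = (nd - 1) / (nF - nC)
  nd - 1 = 1.81183 - 1 = 0.81183
  nF - nC = 1.83396 - 1.80206 = 0.0319
  Vd = 0.81183 / 0.0319 = 25.45

25.45


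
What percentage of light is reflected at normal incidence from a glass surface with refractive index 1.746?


Fresnel reflectance at normal incidence:
  R = ((n - 1)/(n + 1))^2
  (n - 1)/(n + 1) = (1.746 - 1)/(1.746 + 1) = 0.271668
  R = 0.271668^2 = 0.0738035
  R(%) = 0.0738035 * 100 = 7.38%

7.38%


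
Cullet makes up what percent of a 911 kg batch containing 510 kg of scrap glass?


Cullet ratio = (cullet mass / total batch mass) * 100
  Ratio = 510 / 911 * 100 = 55.98%

55.98%


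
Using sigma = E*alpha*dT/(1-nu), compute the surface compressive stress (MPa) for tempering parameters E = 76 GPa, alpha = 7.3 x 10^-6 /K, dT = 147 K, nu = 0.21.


Tempering stress: sigma = E * alpha * dT / (1 - nu)
  E (MPa) = 76 * 1000 = 76000
  Numerator = 76000 * (7.3 x 10^-6) * 147 = 81.5556
  Denominator = 1 - 0.21 = 0.79
  sigma = 81.5556 / 0.79 = 103.2 MPa

103.2 MPa


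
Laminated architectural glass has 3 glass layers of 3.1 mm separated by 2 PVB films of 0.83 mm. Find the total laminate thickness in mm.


Total thickness = glass contribution + PVB contribution
  Glass: 3 * 3.1 = 9.3 mm
  PVB: 2 * 0.83 = 1.66 mm
  Total = 9.3 + 1.66 = 10.96 mm

10.96 mm


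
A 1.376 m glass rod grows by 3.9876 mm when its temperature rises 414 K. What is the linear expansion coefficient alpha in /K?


Rearrange dL = alpha * L0 * dT for alpha:
  alpha = dL / (L0 * dT)
  alpha = (3.9876 / 1000) / (1.376 * 414) = 0.000007 /K = 7 x 10^-6 /K

7 x 10^-6 /K


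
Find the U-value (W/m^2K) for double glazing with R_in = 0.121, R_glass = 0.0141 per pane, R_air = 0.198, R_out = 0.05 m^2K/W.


Total thermal resistance (series):
  R_total = R_in + R_glass + R_air + R_glass + R_out
  R_total = 0.121 + 0.0141 + 0.198 + 0.0141 + 0.05 = 0.3972 m^2K/W
U-value = 1 / R_total = 1 / 0.3972 = 2.518 W/m^2K

2.518 W/m^2K


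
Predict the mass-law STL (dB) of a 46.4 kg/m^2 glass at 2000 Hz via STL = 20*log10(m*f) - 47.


Mass law: STL = 20 * log10(m * f) - 47
  m * f = 46.4 * 2000 = 92800
  log10(92800) = 4.96755
  STL = 20 * 4.96755 - 47 = 99.351 - 47 = 52.4 dB

52.4 dB


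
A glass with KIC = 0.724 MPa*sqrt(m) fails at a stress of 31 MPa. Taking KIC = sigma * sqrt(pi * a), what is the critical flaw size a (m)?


Rearrange KIC = sigma * sqrt(pi * a):
  sqrt(pi * a) = KIC / sigma
  sqrt(pi * a) = 0.724 / 31 = 0.023355
  a = (KIC / sigma)^2 / pi
  a = 0.023355^2 / pi = 0.0001736 m

0.0001736 m


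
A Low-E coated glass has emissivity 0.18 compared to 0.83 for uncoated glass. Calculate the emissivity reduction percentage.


Percentage reduction = (1 - coated/uncoated) * 100
  Ratio = 0.18 / 0.83 = 0.2169
  Reduction = (1 - 0.2169) * 100 = 78.3%

78.3%


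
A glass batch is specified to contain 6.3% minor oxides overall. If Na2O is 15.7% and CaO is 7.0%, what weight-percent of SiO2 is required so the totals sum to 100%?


Known pieces sum to 100%:
  SiO2 = 100 - (others + Na2O + CaO)
  SiO2 = 100 - (6.3 + 15.7 + 7.0) = 71.0%

71.0%


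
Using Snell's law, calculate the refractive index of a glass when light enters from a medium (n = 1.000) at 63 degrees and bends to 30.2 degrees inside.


Apply Snell's law: n1 * sin(theta1) = n2 * sin(theta2)
  n2 = n1 * sin(theta1) / sin(theta2)
  sin(63) = 0.891007
  sin(30.2) = 0.50302
  n2 = 1.000 * 0.891007 / 0.50302 = 1.7713

1.7713


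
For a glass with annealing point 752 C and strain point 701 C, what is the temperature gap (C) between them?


Gap = T_anneal - T_strain:
  gap = 752 - 701 = 51 C

51 C


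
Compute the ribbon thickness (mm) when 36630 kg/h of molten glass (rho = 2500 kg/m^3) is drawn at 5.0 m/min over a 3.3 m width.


Ribbon cross-section from mass balance:
  Volume rate = throughput / density = 36630 / 2500 = 14.652 m^3/h
  thickness = volume rate / (speed * 60 * width), i.e.
  thickness = throughput / (60 * speed * width * density) * 1000
  thickness = 36630 / (60 * 5.0 * 3.3 * 2500) * 1000 = 14.8 mm

14.8 mm


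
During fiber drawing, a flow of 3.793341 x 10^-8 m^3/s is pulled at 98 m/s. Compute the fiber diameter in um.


Cross-sectional area from continuity:
  A = Q / v = 3.793341 x 10^-8 / 98 = 3.870756 x 10^-10 m^2
Diameter from circular cross-section:
  d = sqrt(4A / pi) * 10^6 (m -> um)
  d = sqrt(4 * 3.870756 x 10^-10 / pi) * 10^6 = 22.2 um

22.2 um


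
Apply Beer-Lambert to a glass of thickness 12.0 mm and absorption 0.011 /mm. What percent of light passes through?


Beer-Lambert law: T = exp(-alpha * thickness)
  exponent = -0.011 * 12.0 = -0.132
  T = exp(-0.132) = 0.8763
  Percentage = 0.8763 * 100 = 87.63%

87.63%


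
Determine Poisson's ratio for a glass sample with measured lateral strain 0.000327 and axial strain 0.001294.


Poisson's ratio: nu = lateral strain / axial strain
  nu = 0.000327 / 0.001294 = 0.2527

0.2527


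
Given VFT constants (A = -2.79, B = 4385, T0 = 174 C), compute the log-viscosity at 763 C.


VFT equation: log(eta) = A + B / (T - T0)
  T - T0 = 763 - 174 = 589
  B / (T - T0) = 4385 / 589 = 7.445
  log(eta) = -2.79 + 7.445 = 4.655

4.655


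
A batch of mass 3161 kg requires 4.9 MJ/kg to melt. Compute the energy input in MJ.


Total energy = mass * specific energy
  E = 3161 * 4.9 = 15488.9 MJ

15488.9 MJ


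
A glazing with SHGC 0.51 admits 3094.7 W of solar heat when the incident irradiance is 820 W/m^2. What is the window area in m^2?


Rearrange Q = Area * SHGC * Irradiance:
  Area = Q / (SHGC * Irradiance)
  Area = 3094.7 / (0.51 * 820) = 7.4 m^2

7.4 m^2


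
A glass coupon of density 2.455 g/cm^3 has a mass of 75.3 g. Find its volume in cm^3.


Rearrange rho = m / V:
  V = m / rho
  V = 75.3 / 2.455 = 30.672 cm^3

30.672 cm^3


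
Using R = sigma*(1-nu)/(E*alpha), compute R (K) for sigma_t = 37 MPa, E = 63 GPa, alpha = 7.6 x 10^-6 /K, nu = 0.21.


Thermal shock resistance: R = sigma * (1 - nu) / (E * alpha)
  Numerator = 37 * (1 - 0.21) = 29.23
  Denominator = 63 * 1000 * (7.6 x 10^-6) = 0.4788
  R = 29.23 / 0.4788 = 61.0 K

61.0 K


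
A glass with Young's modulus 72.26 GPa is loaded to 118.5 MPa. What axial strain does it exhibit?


Rearrange E = sigma / epsilon:
  epsilon = sigma / E
  E (MPa) = 72.26 * 1000 = 72260
  epsilon = 118.5 / 72260 = 0.00164

0.00164


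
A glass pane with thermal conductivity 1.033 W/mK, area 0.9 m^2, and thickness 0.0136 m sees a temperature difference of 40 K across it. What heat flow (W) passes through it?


Fourier's law: Q = k * A * dT / t
  Q = 1.033 * 0.9 * 40 / 0.0136
  Q = 37.188 / 0.0136 = 2734.4 W

2734.4 W


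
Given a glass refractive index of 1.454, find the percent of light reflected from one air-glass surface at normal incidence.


Fresnel reflectance at normal incidence:
  R = ((n - 1)/(n + 1))^2
  (n - 1)/(n + 1) = (1.454 - 1)/(1.454 + 1) = 0.185004
  R = 0.185004^2 = 0.0342265
  R(%) = 0.0342265 * 100 = 3.423%

3.423%


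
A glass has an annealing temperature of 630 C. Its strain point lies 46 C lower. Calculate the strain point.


Strain point = annealing point - difference:
  T_strain = 630 - 46 = 584 C

584 C


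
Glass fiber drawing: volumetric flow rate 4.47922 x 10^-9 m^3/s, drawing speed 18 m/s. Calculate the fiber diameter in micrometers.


Cross-sectional area from continuity:
  A = Q / v = 4.47922 x 10^-9 / 18 = 2.488456 x 10^-10 m^2
Diameter from circular cross-section:
  d = sqrt(4A / pi) * 10^6 (m -> um)
  d = sqrt(4 * 2.488456 x 10^-10 / pi) * 10^6 = 17.8 um

17.8 um


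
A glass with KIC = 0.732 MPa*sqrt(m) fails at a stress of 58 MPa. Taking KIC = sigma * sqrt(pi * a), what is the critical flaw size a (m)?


Rearrange KIC = sigma * sqrt(pi * a):
  sqrt(pi * a) = KIC / sigma
  sqrt(pi * a) = 0.732 / 58 = 0.012621
  a = (KIC / sigma)^2 / pi
  a = 0.012621^2 / pi = 0.0000507 m

0.0000507 m


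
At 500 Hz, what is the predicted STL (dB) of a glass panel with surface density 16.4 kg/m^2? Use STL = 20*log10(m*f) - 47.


Mass law: STL = 20 * log10(m * f) - 47
  m * f = 16.4 * 500 = 8200
  log10(8200) = 3.91381
  STL = 20 * 3.91381 - 47 = 78.2762 - 47 = 31.3 dB

31.3 dB


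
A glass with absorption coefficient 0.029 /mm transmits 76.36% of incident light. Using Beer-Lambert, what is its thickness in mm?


Rearrange T = exp(-alpha * thickness):
  thickness = -ln(T) / alpha
  T = 76.36/100 = 0.7636
  ln(T) = -0.26971
  -ln(T) = 0.26971
  thickness = 0.26971 / 0.029 = 9.3 mm

9.3 mm


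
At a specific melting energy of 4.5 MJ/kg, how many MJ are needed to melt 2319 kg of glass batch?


Total energy = mass * specific energy
  E = 2319 * 4.5 = 10435.5 MJ

10435.5 MJ


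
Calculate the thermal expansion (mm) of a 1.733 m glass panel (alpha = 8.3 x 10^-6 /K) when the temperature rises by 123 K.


Thermal expansion formula: dL = alpha * L0 * dT
  dL = (8.3 x 10^-6) * 1.733 * 123 = 0.00176922 m
Convert to mm: 0.00176922 * 1000 = 1.7692 mm

1.7692 mm


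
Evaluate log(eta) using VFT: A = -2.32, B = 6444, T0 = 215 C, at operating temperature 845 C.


VFT equation: log(eta) = A + B / (T - T0)
  T - T0 = 845 - 215 = 630
  B / (T - T0) = 6444 / 630 = 10.229
  log(eta) = -2.32 + 10.229 = 7.909

7.909


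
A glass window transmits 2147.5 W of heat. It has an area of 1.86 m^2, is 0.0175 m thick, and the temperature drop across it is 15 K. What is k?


Fourier's law rearranged: k = Q * t / (A * dT)
  Numerator = 2147.5 * 0.0175 = 37.58125
  Denominator = 1.86 * 15 = 27.9
  k = 37.58125 / 27.9 = 1.347 W/mK

1.347 W/mK


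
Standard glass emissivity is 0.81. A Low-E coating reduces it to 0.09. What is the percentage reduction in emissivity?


Percentage reduction = (1 - coated/uncoated) * 100
  Ratio = 0.09 / 0.81 = 0.1111
  Reduction = (1 - 0.1111) * 100 = 88.9%

88.9%


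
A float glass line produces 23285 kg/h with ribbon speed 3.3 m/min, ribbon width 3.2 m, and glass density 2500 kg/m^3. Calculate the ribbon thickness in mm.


Ribbon cross-section from mass balance:
  Volume rate = throughput / density = 23285 / 2500 = 9.314 m^3/h
  thickness = volume rate / (speed * 60 * width), i.e.
  thickness = throughput / (60 * speed * width * density) * 1000
  thickness = 23285 / (60 * 3.3 * 3.2 * 2500) * 1000 = 14.7 mm

14.7 mm


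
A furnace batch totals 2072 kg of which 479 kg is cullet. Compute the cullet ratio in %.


Cullet ratio = (cullet mass / total batch mass) * 100
  Ratio = 479 / 2072 * 100 = 23.12%

23.12%


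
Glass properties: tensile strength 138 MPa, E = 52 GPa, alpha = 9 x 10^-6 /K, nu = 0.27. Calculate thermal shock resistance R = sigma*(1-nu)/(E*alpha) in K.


Thermal shock resistance: R = sigma * (1 - nu) / (E * alpha)
  Numerator = 138 * (1 - 0.27) = 100.74
  Denominator = 52 * 1000 * (9 x 10^-6) = 0.468
  R = 100.74 / 0.468 = 215.3 K

215.3 K


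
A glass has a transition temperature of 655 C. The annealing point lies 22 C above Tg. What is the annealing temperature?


The annealing temperature is Tg plus the offset:
  T_anneal = 655 + 22 = 677 C

677 C


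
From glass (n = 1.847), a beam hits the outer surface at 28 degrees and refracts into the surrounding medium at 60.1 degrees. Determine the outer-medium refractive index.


Apply Snell's law: n1 * sin(theta1) = n2 * sin(theta2)
  n2 = n1 * sin(theta1) / sin(theta2)
  sin(28) = 0.469472
  sin(60.1) = 0.866897
  n2 = 1.847 * 0.469472 / 0.866897 = 1.0003

1.0003


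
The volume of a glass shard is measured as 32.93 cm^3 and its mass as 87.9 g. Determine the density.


Use the definition of density:
  rho = mass / volume
  rho = 87.9 / 32.93 = 2.669 g/cm^3

2.669 g/cm^3


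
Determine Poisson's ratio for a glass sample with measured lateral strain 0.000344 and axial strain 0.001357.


Poisson's ratio: nu = lateral strain / axial strain
  nu = 0.000344 / 0.001357 = 0.2535

0.2535


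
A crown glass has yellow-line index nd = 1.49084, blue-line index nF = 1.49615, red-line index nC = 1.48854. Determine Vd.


Abbe number formula: Vd = (nd - 1) / (nF - nC)
  nd - 1 = 1.49084 - 1 = 0.49084
  nF - nC = 1.49615 - 1.48854 = 0.00761
  Vd = 0.49084 / 0.00761 = 64.5

64.5


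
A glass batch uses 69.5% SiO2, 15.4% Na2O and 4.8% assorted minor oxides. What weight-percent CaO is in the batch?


Pieces sum to 100%:
  CaO = 100 - (SiO2 + Na2O + others)
  CaO = 100 - (69.5 + 15.4 + 4.8) = 10.3%

10.3%


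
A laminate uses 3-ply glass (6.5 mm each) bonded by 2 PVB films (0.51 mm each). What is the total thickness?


Total thickness = glass contribution + PVB contribution
  Glass: 3 * 6.5 = 19.5 mm
  PVB: 2 * 0.51 = 1.02 mm
  Total = 19.5 + 1.02 = 20.52 mm

20.52 mm


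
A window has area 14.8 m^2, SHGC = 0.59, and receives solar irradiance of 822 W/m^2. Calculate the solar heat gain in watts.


Solar heat gain: Q = Area * SHGC * Irradiance
  Q = 14.8 * 0.59 * 822 = 7177.7 W

7177.7 W


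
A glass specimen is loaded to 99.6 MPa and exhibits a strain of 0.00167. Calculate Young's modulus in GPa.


Young's modulus: E = stress / strain
  E = 99.6 MPa / 0.00167 = 59640.72 MPa
Convert to GPa: 59640.72 / 1000 = 59.64 GPa

59.64 GPa


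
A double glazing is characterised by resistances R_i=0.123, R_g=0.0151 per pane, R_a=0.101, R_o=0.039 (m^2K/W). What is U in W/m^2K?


Total thermal resistance (series):
  R_total = R_in + R_glass + R_air + R_glass + R_out
  R_total = 0.123 + 0.0151 + 0.101 + 0.0151 + 0.039 = 0.2932 m^2K/W
U-value = 1 / R_total = 1 / 0.2932 = 3.411 W/m^2K

3.411 W/m^2K


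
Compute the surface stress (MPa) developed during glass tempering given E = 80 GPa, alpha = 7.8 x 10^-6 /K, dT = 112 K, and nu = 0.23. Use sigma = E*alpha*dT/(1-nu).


Tempering stress: sigma = E * alpha * dT / (1 - nu)
  E (MPa) = 80 * 1000 = 80000
  Numerator = 80000 * (7.8 x 10^-6) * 112 = 69.888
  Denominator = 1 - 0.23 = 0.77
  sigma = 69.888 / 0.77 = 90.8 MPa

90.8 MPa


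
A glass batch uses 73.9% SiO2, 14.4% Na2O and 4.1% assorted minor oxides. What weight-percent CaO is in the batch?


Pieces sum to 100%:
  CaO = 100 - (SiO2 + Na2O + others)
  CaO = 100 - (73.9 + 14.4 + 4.1) = 7.6%

7.6%


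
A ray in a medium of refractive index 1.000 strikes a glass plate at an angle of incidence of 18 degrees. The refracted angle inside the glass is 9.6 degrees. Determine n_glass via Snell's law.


Apply Snell's law: n1 * sin(theta1) = n2 * sin(theta2)
  n2 = n1 * sin(theta1) / sin(theta2)
  sin(18) = 0.309017
  sin(9.6) = 0.166769
  n2 = 1.000 * 0.309017 / 0.166769 = 1.853

1.853


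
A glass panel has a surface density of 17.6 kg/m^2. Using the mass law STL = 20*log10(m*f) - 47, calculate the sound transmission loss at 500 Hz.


Mass law: STL = 20 * log10(m * f) - 47
  m * f = 17.6 * 500 = 8800
  log10(8800) = 3.94448
  STL = 20 * 3.94448 - 47 = 78.8896 - 47 = 31.9 dB

31.9 dB


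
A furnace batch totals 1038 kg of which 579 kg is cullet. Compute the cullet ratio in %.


Cullet ratio = (cullet mass / total batch mass) * 100
  Ratio = 579 / 1038 * 100 = 55.78%

55.78%


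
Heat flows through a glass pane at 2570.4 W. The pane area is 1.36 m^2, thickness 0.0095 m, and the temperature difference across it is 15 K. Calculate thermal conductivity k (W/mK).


Fourier's law rearranged: k = Q * t / (A * dT)
  Numerator = 2570.4 * 0.0095 = 24.4188
  Denominator = 1.36 * 15 = 20.4
  k = 24.4188 / 20.4 = 1.197 W/mK

1.197 W/mK


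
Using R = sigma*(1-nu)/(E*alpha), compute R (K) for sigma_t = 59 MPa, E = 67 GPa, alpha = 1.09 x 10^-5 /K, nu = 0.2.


Thermal shock resistance: R = sigma * (1 - nu) / (E * alpha)
  Numerator = 59 * (1 - 0.2) = 47.2
  Denominator = 67 * 1000 * (1.09 x 10^-5) = 0.7303
  R = 47.2 / 0.7303 = 64.6 K

64.6 K


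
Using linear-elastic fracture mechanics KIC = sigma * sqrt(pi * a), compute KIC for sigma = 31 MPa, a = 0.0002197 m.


Fracture toughness: KIC = sigma * sqrt(pi * a)
  pi * a = pi * 0.0002197 = 0.000690208
  sqrt(pi * a) = 0.026272
  KIC = 31 * 0.026272 = 0.814 MPa*sqrt(m)

0.814 MPa*sqrt(m)


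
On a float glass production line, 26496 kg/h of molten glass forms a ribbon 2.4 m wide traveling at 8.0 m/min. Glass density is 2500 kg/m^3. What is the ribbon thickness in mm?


Ribbon cross-section from mass balance:
  Volume rate = throughput / density = 26496 / 2500 = 10.5984 m^3/h
  thickness = volume rate / (speed * 60 * width), i.e.
  thickness = throughput / (60 * speed * width * density) * 1000
  thickness = 26496 / (60 * 8.0 * 2.4 * 2500) * 1000 = 9.2 mm

9.2 mm


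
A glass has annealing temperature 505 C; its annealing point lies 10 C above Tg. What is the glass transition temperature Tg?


Rearrange T_anneal = Tg + offset for Tg:
  Tg = T_anneal - offset = 505 - 10 = 495 C

495 C


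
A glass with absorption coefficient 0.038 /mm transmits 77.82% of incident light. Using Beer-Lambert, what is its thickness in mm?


Rearrange T = exp(-alpha * thickness):
  thickness = -ln(T) / alpha
  T = 77.82/100 = 0.7782
  ln(T) = -0.25077
  -ln(T) = 0.25077
  thickness = 0.25077 / 0.038 = 6.6 mm

6.6 mm


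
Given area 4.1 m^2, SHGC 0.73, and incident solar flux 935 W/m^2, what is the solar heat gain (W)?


Solar heat gain: Q = Area * SHGC * Irradiance
  Q = 4.1 * 0.73 * 935 = 2798.5 W

2798.5 W


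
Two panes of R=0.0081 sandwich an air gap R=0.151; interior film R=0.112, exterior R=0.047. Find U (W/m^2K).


Total thermal resistance (series):
  R_total = R_in + R_glass + R_air + R_glass + R_out
  R_total = 0.112 + 0.0081 + 0.151 + 0.0081 + 0.047 = 0.3262 m^2K/W
U-value = 1 / R_total = 1 / 0.3262 = 3.066 W/m^2K

3.066 W/m^2K


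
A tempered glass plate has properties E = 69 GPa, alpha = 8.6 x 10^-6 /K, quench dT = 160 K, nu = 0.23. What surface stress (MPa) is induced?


Tempering stress: sigma = E * alpha * dT / (1 - nu)
  E (MPa) = 69 * 1000 = 69000
  Numerator = 69000 * (8.6 x 10^-6) * 160 = 94.944
  Denominator = 1 - 0.23 = 0.77
  sigma = 94.944 / 0.77 = 123.3 MPa

123.3 MPa


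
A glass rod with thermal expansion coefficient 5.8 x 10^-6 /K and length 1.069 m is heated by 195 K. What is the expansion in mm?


Thermal expansion formula: dL = alpha * L0 * dT
  dL = (5.8 x 10^-6) * 1.069 * 195 = 0.00120904 m
Convert to mm: 0.00120904 * 1000 = 1.209 mm

1.209 mm


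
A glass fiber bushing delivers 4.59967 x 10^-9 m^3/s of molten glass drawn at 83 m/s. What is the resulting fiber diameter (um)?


Cross-sectional area from continuity:
  A = Q / v = 4.59967 x 10^-9 / 83 = 5.541771 x 10^-11 m^2
Diameter from circular cross-section:
  d = sqrt(4A / pi) * 10^6 (m -> um)
  d = sqrt(4 * 5.541771 x 10^-11 / pi) * 10^6 = 8.4 um

8.4 um


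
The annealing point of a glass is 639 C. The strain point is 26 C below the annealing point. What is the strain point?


Strain point = annealing point - difference:
  T_strain = 639 - 26 = 613 C

613 C


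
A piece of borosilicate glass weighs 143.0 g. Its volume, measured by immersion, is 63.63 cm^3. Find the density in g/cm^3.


Use the definition of density:
  rho = mass / volume
  rho = 143.0 / 63.63 = 2.247 g/cm^3

2.247 g/cm^3


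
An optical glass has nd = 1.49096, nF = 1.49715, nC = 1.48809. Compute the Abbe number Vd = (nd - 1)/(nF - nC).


Abbe number formula: Vd = (nd - 1) / (nF - nC)
  nd - 1 = 1.49096 - 1 = 0.49096
  nF - nC = 1.49715 - 1.48809 = 0.00906
  Vd = 0.49096 / 0.00906 = 54.19

54.19


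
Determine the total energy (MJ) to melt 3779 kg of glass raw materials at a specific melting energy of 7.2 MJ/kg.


Total energy = mass * specific energy
  E = 3779 * 7.2 = 27208.8 MJ

27208.8 MJ


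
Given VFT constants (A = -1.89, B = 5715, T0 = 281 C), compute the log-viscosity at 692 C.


VFT equation: log(eta) = A + B / (T - T0)
  T - T0 = 692 - 281 = 411
  B / (T - T0) = 5715 / 411 = 13.905
  log(eta) = -1.89 + 13.905 = 12.015

12.015


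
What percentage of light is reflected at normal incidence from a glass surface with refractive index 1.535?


Fresnel reflectance at normal incidence:
  R = ((n - 1)/(n + 1))^2
  (n - 1)/(n + 1) = (1.535 - 1)/(1.535 + 1) = 0.211045
  R = 0.211045^2 = 0.04454
  R(%) = 0.04454 * 100 = 4.454%

4.454%


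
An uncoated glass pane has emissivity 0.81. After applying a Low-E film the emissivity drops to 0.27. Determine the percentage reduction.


Percentage reduction = (1 - coated/uncoated) * 100
  Ratio = 0.27 / 0.81 = 0.3333
  Reduction = (1 - 0.3333) * 100 = 66.7%

66.7%


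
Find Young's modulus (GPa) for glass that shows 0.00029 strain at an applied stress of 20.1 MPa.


Young's modulus: E = stress / strain
  E = 20.1 MPa / 0.00029 = 69310.34 MPa
Convert to GPa: 69310.34 / 1000 = 69.31 GPa

69.31 GPa


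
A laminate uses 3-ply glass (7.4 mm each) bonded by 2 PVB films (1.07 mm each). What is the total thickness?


Total thickness = glass contribution + PVB contribution
  Glass: 3 * 7.4 = 22.2 mm
  PVB: 2 * 1.07 = 2.14 mm
  Total = 22.2 + 2.14 = 24.34 mm

24.34 mm


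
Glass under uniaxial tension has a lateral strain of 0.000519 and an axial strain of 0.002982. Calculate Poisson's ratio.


Poisson's ratio: nu = lateral strain / axial strain
  nu = 0.000519 / 0.002982 = 0.174

0.174


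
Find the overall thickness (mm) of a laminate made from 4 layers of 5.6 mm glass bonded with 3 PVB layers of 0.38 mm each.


Total thickness = glass contribution + PVB contribution
  Glass: 4 * 5.6 = 22.4 mm
  PVB: 3 * 0.38 = 1.14 mm
  Total = 22.4 + 1.14 = 23.54 mm

23.54 mm


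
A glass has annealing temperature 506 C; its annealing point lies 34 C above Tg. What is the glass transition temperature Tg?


Rearrange T_anneal = Tg + offset for Tg:
  Tg = T_anneal - offset = 506 - 34 = 472 C

472 C


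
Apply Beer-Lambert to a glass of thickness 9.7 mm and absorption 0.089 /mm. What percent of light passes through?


Beer-Lambert law: T = exp(-alpha * thickness)
  exponent = -0.089 * 9.7 = -0.8633
  T = exp(-0.8633) = 0.4218
  Percentage = 0.4218 * 100 = 42.18%

42.18%


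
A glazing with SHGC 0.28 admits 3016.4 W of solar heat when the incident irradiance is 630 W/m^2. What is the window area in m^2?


Rearrange Q = Area * SHGC * Irradiance:
  Area = Q / (SHGC * Irradiance)
  Area = 3016.4 / (0.28 * 630) = 17.1 m^2

17.1 m^2


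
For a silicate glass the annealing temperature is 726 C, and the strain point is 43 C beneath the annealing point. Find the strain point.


Strain point = annealing point - difference:
  T_strain = 726 - 43 = 683 C

683 C


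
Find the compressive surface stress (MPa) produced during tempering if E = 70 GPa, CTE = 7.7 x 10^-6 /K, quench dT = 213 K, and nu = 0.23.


Tempering stress: sigma = E * alpha * dT / (1 - nu)
  E (MPa) = 70 * 1000 = 70000
  Numerator = 70000 * (7.7 x 10^-6) * 213 = 114.807
  Denominator = 1 - 0.23 = 0.77
  sigma = 114.807 / 0.77 = 149.1 MPa

149.1 MPa


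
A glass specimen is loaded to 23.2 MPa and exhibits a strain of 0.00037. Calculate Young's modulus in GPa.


Young's modulus: E = stress / strain
  E = 23.2 MPa / 0.00037 = 62702.7 MPa
Convert to GPa: 62702.7 / 1000 = 62.7 GPa

62.7 GPa


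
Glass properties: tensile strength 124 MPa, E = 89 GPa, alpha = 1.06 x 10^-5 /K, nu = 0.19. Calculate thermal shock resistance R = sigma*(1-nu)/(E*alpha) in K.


Thermal shock resistance: R = sigma * (1 - nu) / (E * alpha)
  Numerator = 124 * (1 - 0.19) = 100.44
  Denominator = 89 * 1000 * (1.06 x 10^-5) = 0.9434
  R = 100.44 / 0.9434 = 106.5 K

106.5 K


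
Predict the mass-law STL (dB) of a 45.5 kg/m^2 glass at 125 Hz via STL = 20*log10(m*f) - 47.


Mass law: STL = 20 * log10(m * f) - 47
  m * f = 45.5 * 125 = 5687.5
  log10(5687.5) = 3.75492
  STL = 20 * 3.75492 - 47 = 75.0984 - 47 = 28.1 dB

28.1 dB


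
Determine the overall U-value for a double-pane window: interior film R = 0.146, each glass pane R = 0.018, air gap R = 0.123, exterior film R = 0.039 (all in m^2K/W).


Total thermal resistance (series):
  R_total = R_in + R_glass + R_air + R_glass + R_out
  R_total = 0.146 + 0.018 + 0.123 + 0.018 + 0.039 = 0.344 m^2K/W
U-value = 1 / R_total = 1 / 0.344 = 2.907 W/m^2K

2.907 W/m^2K


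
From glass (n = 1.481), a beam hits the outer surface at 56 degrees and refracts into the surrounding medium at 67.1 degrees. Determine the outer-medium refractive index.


Apply Snell's law: n1 * sin(theta1) = n2 * sin(theta2)
  n2 = n1 * sin(theta1) / sin(theta2)
  sin(56) = 0.829038
  sin(67.1) = 0.921185
  n2 = 1.481 * 0.829038 / 0.921185 = 1.3329

1.3329


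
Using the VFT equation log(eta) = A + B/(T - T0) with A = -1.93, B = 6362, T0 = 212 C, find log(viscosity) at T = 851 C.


VFT equation: log(eta) = A + B / (T - T0)
  T - T0 = 851 - 212 = 639
  B / (T - T0) = 6362 / 639 = 9.956
  log(eta) = -1.93 + 9.956 = 8.026

8.026


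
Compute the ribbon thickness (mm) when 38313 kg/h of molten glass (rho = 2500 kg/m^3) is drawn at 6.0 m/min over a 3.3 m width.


Ribbon cross-section from mass balance:
  Volume rate = throughput / density = 38313 / 2500 = 15.3252 m^3/h
  thickness = volume rate / (speed * 60 * width), i.e.
  thickness = throughput / (60 * speed * width * density) * 1000
  thickness = 38313 / (60 * 6.0 * 3.3 * 2500) * 1000 = 12.9 mm

12.9 mm


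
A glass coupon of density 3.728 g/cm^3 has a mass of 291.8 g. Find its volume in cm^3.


Rearrange rho = m / V:
  V = m / rho
  V = 291.8 / 3.728 = 78.273 cm^3

78.273 cm^3


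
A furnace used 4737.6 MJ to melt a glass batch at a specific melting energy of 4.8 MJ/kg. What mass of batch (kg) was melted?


Rearrange E = m * s for m:
  m = E / s
  m = 4737.6 / 4.8 = 987.0 kg

987.0 kg


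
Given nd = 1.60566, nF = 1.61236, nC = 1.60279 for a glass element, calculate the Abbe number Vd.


Abbe number formula: Vd = (nd - 1) / (nF - nC)
  nd - 1 = 1.60566 - 1 = 0.60566
  nF - nC = 1.61236 - 1.60279 = 0.00957
  Vd = 0.60566 / 0.00957 = 63.29

63.29


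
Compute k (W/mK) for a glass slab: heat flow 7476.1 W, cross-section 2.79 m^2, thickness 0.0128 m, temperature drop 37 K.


Fourier's law rearranged: k = Q * t / (A * dT)
  Numerator = 7476.1 * 0.0128 = 95.69408
  Denominator = 2.79 * 37 = 103.23
  k = 95.69408 / 103.23 = 0.927 W/mK

0.927 W/mK


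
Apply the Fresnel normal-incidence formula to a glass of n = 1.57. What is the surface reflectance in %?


Fresnel reflectance at normal incidence:
  R = ((n - 1)/(n + 1))^2
  (n - 1)/(n + 1) = (1.57 - 1)/(1.57 + 1) = 0.22179
  R = 0.22179^2 = 0.0491908
  R(%) = 0.0491908 * 100 = 4.919%

4.919%


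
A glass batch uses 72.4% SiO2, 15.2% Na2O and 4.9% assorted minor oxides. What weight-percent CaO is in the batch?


Pieces sum to 100%:
  CaO = 100 - (SiO2 + Na2O + others)
  CaO = 100 - (72.4 + 15.2 + 4.9) = 7.5%

7.5%


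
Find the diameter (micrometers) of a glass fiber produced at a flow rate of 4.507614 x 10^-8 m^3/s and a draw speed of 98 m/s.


Cross-sectional area from continuity:
  A = Q / v = 4.507614 x 10^-8 / 98 = 4.599606 x 10^-10 m^2
Diameter from circular cross-section:
  d = sqrt(4A / pi) * 10^6 (m -> um)
  d = sqrt(4 * 4.599606 x 10^-10 / pi) * 10^6 = 24.2 um

24.2 um


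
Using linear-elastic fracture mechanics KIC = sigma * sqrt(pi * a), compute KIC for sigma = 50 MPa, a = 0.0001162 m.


Fracture toughness: KIC = sigma * sqrt(pi * a)
  pi * a = pi * 0.0001162 = 0.000365053
  sqrt(pi * a) = 0.019106
  KIC = 50 * 0.019106 = 0.955 MPa*sqrt(m)

0.955 MPa*sqrt(m)


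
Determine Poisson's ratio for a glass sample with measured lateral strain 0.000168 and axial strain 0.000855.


Poisson's ratio: nu = lateral strain / axial strain
  nu = 0.000168 / 0.000855 = 0.1965

0.1965


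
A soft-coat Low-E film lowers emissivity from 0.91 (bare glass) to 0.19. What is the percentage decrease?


Percentage reduction = (1 - coated/uncoated) * 100
  Ratio = 0.19 / 0.91 = 0.2088
  Reduction = (1 - 0.2088) * 100 = 79.1%

79.1%


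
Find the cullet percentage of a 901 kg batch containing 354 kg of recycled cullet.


Cullet ratio = (cullet mass / total batch mass) * 100
  Ratio = 354 / 901 * 100 = 39.29%

39.29%


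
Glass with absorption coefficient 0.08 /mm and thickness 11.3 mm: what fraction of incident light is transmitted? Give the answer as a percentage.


Beer-Lambert law: T = exp(-alpha * thickness)
  exponent = -0.08 * 11.3 = -0.904
  T = exp(-0.904) = 0.4049
  Percentage = 0.4049 * 100 = 40.49%

40.49%


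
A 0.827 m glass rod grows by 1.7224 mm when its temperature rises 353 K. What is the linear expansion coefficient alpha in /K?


Rearrange dL = alpha * L0 * dT for alpha:
  alpha = dL / (L0 * dT)
  alpha = (1.7224 / 1000) / (0.827 * 353) = 0.0000059 /K = 5.9 x 10^-6 /K

5.9 x 10^-6 /K


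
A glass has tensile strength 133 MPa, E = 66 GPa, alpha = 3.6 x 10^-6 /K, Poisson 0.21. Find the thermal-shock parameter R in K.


Thermal shock resistance: R = sigma * (1 - nu) / (E * alpha)
  Numerator = 133 * (1 - 0.21) = 105.07
  Denominator = 66 * 1000 * (3.6 x 10^-6) = 0.2376
  R = 105.07 / 0.2376 = 442.2 K

442.2 K


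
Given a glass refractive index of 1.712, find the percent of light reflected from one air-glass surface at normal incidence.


Fresnel reflectance at normal incidence:
  R = ((n - 1)/(n + 1))^2
  (n - 1)/(n + 1) = (1.712 - 1)/(1.712 + 1) = 0.262537
  R = 0.262537^2 = 0.0689257
  R(%) = 0.0689257 * 100 = 6.893%

6.893%


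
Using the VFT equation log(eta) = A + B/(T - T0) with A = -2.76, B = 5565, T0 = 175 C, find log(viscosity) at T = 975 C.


VFT equation: log(eta) = A + B / (T - T0)
  T - T0 = 975 - 175 = 800
  B / (T - T0) = 5565 / 800 = 6.956
  log(eta) = -2.76 + 6.956 = 4.196

4.196


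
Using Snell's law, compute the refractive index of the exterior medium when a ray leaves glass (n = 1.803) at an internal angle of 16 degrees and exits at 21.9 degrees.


Apply Snell's law: n1 * sin(theta1) = n2 * sin(theta2)
  n2 = n1 * sin(theta1) / sin(theta2)
  sin(16) = 0.275637
  sin(21.9) = 0.372988
  n2 = 1.803 * 0.275637 / 0.372988 = 1.3324

1.3324


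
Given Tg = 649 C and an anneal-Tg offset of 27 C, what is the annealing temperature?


The annealing temperature is Tg plus the offset:
  T_anneal = 649 + 27 = 676 C

676 C


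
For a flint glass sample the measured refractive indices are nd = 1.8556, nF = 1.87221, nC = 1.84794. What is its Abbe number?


Abbe number formula: Vd = (nd - 1) / (nF - nC)
  nd - 1 = 1.8556 - 1 = 0.8556
  nF - nC = 1.87221 - 1.84794 = 0.02427
  Vd = 0.8556 / 0.02427 = 35.25

35.25


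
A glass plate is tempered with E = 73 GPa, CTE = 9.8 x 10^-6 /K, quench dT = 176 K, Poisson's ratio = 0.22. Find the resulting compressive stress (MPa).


Tempering stress: sigma = E * alpha * dT / (1 - nu)
  E (MPa) = 73 * 1000 = 73000
  Numerator = 73000 * (9.8 x 10^-6) * 176 = 125.9104
  Denominator = 1 - 0.22 = 0.78
  sigma = 125.9104 / 0.78 = 161.4 MPa

161.4 MPa


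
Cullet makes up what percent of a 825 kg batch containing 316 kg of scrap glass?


Cullet ratio = (cullet mass / total batch mass) * 100
  Ratio = 316 / 825 * 100 = 38.3%

38.3%


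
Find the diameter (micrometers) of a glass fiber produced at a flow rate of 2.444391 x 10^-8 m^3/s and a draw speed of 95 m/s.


Cross-sectional area from continuity:
  A = Q / v = 2.444391 x 10^-8 / 95 = 2.573043 x 10^-10 m^2
Diameter from circular cross-section:
  d = sqrt(4A / pi) * 10^6 (m -> um)
  d = sqrt(4 * 2.573043 x 10^-10 / pi) * 10^6 = 18.1 um

18.1 um


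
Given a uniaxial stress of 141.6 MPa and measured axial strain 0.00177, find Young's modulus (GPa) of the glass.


Young's modulus: E = stress / strain
  E = 141.6 MPa / 0.00177 = 80000 MPa
Convert to GPa: 80000 / 1000 = 80.0 GPa

80.0 GPa


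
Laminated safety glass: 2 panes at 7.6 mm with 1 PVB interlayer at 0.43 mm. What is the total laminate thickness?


Total thickness = glass contribution + PVB contribution
  Glass: 2 * 7.6 = 15.2 mm
  PVB: 1 * 0.43 = 0.43 mm
  Total = 15.2 + 0.43 = 15.63 mm

15.63 mm


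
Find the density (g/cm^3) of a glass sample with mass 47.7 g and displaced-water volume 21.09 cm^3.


Use the definition of density:
  rho = mass / volume
  rho = 47.7 / 21.09 = 2.262 g/cm^3

2.262 g/cm^3


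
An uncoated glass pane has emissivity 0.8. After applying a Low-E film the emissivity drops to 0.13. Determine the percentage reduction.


Percentage reduction = (1 - coated/uncoated) * 100
  Ratio = 0.13 / 0.8 = 0.1625
  Reduction = (1 - 0.1625) * 100 = 83.8%

83.8%


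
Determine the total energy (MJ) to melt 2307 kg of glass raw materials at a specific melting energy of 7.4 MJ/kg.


Total energy = mass * specific energy
  E = 2307 * 7.4 = 17071.8 MJ

17071.8 MJ


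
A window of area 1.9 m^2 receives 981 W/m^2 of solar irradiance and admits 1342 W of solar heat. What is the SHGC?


Rearrange Q = Area * SHGC * Irradiance:
  SHGC = Q / (Area * Irradiance)
  SHGC = 1342 / (1.9 * 981) = 0.72

0.72


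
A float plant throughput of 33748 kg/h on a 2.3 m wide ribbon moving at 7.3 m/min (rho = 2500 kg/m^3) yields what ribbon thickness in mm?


Ribbon cross-section from mass balance:
  Volume rate = throughput / density = 33748 / 2500 = 13.4992 m^3/h
  thickness = volume rate / (speed * 60 * width), i.e.
  thickness = throughput / (60 * speed * width * density) * 1000
  thickness = 33748 / (60 * 7.3 * 2.3 * 2500) * 1000 = 13.4 mm

13.4 mm


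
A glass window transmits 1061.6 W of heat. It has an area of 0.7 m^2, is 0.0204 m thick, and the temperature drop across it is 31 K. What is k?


Fourier's law rearranged: k = Q * t / (A * dT)
  Numerator = 1061.6 * 0.0204 = 21.65664
  Denominator = 0.7 * 31 = 21.7
  k = 21.65664 / 21.7 = 0.998 W/mK

0.998 W/mK


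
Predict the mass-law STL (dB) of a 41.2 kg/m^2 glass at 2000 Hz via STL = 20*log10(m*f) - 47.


Mass law: STL = 20 * log10(m * f) - 47
  m * f = 41.2 * 2000 = 82400
  log10(82400) = 4.91593
  STL = 20 * 4.91593 - 47 = 98.3186 - 47 = 51.3 dB

51.3 dB
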